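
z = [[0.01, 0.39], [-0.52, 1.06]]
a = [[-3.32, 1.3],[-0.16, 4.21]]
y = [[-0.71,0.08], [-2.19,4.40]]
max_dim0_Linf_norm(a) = 4.21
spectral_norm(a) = 4.66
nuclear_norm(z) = 1.40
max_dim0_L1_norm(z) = 1.45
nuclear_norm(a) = 7.62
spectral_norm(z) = 1.23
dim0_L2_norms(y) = [2.3, 4.4]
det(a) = -13.77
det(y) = -2.95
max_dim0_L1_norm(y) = 4.48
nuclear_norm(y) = 5.53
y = a @ z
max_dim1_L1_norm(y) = 6.59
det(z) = 0.21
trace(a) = 0.89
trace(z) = 1.07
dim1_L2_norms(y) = [0.71, 4.91]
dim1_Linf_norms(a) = [3.32, 4.21]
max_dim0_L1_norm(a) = 5.51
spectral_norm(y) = 4.93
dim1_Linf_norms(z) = [0.39, 1.06]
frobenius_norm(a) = 5.52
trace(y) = 3.69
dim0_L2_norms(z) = [0.52, 1.13]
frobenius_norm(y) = 4.97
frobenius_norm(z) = 1.24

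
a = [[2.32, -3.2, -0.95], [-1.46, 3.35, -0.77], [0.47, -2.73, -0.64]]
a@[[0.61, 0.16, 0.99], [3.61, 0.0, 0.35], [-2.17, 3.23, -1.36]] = [[-8.08, -2.70, 2.47],[12.87, -2.72, 0.77],[-8.18, -1.99, 0.38]]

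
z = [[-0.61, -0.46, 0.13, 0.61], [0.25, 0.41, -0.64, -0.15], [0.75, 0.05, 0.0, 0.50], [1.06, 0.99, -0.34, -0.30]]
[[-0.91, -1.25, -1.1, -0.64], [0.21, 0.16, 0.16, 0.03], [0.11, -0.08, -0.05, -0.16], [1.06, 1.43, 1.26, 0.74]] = z@[[0.62, 0.55, 0.51, 0.13],[0.27, 0.77, 0.65, 0.61],[0.26, 0.7, 0.59, 0.53],[-0.73, -1.06, -0.93, -0.58]]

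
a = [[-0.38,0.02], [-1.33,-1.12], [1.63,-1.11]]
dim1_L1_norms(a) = [0.4, 2.45, 2.74]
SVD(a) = [[-0.18,  -0.02],[-0.53,  -0.84],[0.83,  -0.54]] @ diag([2.149514085255667, 1.5609898133195788]) @ [[0.99, -0.15], [0.15, 0.99]]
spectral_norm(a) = 2.15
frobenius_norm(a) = 2.66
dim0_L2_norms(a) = [2.14, 1.58]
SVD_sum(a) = [[-0.37, 0.06],[-1.13, 0.17],[1.76, -0.27]] + [[-0.01, -0.04],  [-0.2, -1.29],  [-0.13, -0.84]]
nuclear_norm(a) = 3.71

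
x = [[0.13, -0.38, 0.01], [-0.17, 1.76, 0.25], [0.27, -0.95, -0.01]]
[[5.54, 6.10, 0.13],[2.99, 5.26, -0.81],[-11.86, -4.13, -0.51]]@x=[[-0.28, 8.51, 1.58], [-0.72, 8.89, 1.35], [-0.98, -2.28, -1.15]]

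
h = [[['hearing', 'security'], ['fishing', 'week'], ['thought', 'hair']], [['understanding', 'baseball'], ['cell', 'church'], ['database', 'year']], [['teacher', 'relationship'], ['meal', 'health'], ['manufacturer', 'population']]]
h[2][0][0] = 'teacher'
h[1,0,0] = 'understanding'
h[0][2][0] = 'thought'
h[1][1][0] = 'cell'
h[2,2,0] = 'manufacturer'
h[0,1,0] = 'fishing'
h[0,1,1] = 'week'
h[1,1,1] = 'church'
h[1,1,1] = 'church'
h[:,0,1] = ['security', 'baseball', 'relationship']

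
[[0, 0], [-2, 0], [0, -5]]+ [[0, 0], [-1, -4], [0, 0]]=[[0, 0], [-3, -4], [0, -5]]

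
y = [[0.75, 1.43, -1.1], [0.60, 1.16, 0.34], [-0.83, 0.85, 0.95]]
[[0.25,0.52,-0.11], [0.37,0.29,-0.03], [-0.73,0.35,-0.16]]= y @ [[0.86, -0.17, 0.14], [-0.17, 0.37, -0.11], [0.14, -0.11, 0.05]]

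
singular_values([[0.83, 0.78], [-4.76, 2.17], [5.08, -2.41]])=[7.69, 1.06]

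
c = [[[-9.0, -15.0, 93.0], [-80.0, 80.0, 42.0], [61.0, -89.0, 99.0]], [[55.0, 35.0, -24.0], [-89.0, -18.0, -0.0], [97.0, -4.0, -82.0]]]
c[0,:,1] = [-15.0, 80.0, -89.0]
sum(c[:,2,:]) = 82.0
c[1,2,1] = -4.0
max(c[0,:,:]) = 99.0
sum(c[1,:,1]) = 13.0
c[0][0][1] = -15.0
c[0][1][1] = 80.0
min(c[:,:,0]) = -89.0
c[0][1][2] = 42.0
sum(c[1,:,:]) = -30.0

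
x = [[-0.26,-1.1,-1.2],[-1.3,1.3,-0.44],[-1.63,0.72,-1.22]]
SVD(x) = [[-0.09, 0.92, -0.39], [-0.64, -0.36, -0.68], [-0.76, 0.18, 0.62]] @ diag([2.7920198479970226, 1.7773004092346731, 0.0269893261298412]) @ [[0.75, -0.46, 0.47], [-0.04, -0.75, -0.66], [-0.66, -0.47, 0.59]]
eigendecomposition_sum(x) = [[-0.93, -0.07, -1.09], [-0.47, -0.03, -0.56], [-1.11, -0.08, -1.31]] + [[0.66, -1.05, -0.1], [-0.83, 1.32, 0.13], [-0.51, 0.81, 0.08]] + [[0.01, 0.01, -0.01], [0.01, 0.01, -0.01], [-0.01, -0.01, 0.01]]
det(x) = -0.13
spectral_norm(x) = 2.79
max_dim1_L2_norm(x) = 2.16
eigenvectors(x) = [[-0.61, -0.56, -0.66], [-0.31, 0.71, -0.47], [-0.73, 0.43, 0.59]]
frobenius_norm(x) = 3.31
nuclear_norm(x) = 4.60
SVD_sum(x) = [[-0.2, 0.12, -0.12], [-1.34, 0.81, -0.85], [-1.61, 0.98, -1.01]] + [[-0.07, -1.23, -1.07], [0.03, 0.48, 0.42], [-0.01, -0.25, -0.22]] + [[0.01, 0.00, -0.01], [0.01, 0.01, -0.01], [-0.01, -0.01, 0.01]]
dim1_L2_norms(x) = [1.65, 1.89, 2.16]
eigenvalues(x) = [-2.27, 2.06, 0.03]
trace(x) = -0.18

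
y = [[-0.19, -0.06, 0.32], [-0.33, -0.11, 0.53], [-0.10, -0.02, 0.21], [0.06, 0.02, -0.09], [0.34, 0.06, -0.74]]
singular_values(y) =[1.13, 0.09, 0.0]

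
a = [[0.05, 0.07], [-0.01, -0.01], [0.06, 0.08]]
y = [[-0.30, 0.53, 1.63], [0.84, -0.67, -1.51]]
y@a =[[0.08,0.1], [-0.04,-0.06]]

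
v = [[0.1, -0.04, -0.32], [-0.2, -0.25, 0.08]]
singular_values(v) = [0.38, 0.28]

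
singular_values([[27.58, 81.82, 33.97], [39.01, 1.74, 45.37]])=[99.14, 48.62]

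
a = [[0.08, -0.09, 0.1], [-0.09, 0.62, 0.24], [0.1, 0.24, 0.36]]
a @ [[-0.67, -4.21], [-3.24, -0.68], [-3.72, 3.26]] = [[-0.13,0.05],[-2.84,0.74],[-2.18,0.59]]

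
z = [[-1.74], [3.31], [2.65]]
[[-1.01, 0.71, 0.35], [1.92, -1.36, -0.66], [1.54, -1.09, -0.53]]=z @ [[0.58,-0.41,-0.2]]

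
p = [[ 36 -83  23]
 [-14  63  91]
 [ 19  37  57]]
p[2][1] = 37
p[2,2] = 57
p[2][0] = 19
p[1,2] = 91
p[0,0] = 36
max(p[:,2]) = 91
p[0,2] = 23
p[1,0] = -14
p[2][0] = 19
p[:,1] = [-83, 63, 37]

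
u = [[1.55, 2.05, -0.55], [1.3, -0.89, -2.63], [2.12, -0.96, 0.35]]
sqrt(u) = [[(1.37+0.26j),(0.66-0.41j),-0.21-0.29j], [0.38-0.65j,(0.61+1.03j),-0.83+0.73j], [(0.69-0.36j),-0.28+0.57j,(0.98+0.41j)]]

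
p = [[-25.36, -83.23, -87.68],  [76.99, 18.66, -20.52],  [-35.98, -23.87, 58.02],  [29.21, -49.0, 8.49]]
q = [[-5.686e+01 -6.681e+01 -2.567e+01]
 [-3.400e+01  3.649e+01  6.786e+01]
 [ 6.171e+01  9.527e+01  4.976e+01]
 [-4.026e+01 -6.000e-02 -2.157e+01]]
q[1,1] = 36.49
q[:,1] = [-66.81, 36.49, 95.27, -0.06]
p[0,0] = -25.36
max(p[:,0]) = 76.99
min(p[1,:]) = -20.52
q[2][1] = 95.27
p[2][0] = -35.98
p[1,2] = -20.52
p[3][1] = -49.0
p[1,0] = 76.99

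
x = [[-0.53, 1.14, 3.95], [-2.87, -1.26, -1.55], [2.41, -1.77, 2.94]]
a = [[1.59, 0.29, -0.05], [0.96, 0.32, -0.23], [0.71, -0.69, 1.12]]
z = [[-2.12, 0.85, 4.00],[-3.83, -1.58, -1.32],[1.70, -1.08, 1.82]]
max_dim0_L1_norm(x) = 8.44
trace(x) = 1.15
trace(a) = 3.03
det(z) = 40.43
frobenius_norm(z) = 6.89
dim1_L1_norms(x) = [5.62, 5.68, 7.12]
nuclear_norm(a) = 3.38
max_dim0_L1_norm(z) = 7.65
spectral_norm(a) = 2.01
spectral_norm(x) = 5.64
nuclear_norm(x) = 11.09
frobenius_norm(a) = 2.43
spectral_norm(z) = 4.73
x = z + a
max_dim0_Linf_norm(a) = 1.59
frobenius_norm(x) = 6.86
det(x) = 40.84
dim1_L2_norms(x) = [4.15, 3.5, 4.19]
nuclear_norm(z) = 11.23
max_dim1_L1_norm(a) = 2.52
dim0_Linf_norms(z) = [3.83, 1.58, 4.0]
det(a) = 0.00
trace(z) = -1.88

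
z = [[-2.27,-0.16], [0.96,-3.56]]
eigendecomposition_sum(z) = [[-2.71, 0.38], [-2.25, 0.31]] + [[0.44, -0.54],  [3.21, -3.87]]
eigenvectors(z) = [[0.77, 0.14],[0.64, 0.99]]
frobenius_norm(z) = 4.33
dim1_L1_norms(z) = [2.43, 4.52]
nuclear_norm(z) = 5.94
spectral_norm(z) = 3.73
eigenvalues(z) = [-2.4, -3.43]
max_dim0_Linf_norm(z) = 3.56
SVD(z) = [[-0.18, 0.98], [0.98, 0.18]] @ diag([3.7272664959167514, 2.2093402790010552]) @ [[0.36, -0.93], [-0.93, -0.36]]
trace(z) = -5.83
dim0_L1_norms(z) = [3.23, 3.72]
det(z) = 8.23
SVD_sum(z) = [[-0.25,0.63], [1.33,-3.41]] + [[-2.02,-0.79], [-0.37,-0.15]]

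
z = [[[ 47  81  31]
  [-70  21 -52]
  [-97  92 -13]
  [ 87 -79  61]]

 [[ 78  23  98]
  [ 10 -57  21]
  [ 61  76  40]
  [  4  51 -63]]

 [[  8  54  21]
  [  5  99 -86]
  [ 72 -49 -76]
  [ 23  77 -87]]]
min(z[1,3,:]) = -63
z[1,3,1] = 51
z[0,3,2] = 61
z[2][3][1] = 77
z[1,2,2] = 40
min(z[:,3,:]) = -87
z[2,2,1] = -49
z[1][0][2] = 98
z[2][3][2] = -87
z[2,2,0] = 72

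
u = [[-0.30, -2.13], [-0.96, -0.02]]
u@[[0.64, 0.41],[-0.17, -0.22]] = [[0.17, 0.35], [-0.61, -0.39]]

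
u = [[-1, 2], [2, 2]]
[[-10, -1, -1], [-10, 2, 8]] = u@[[0, 1, 3], [-5, 0, 1]]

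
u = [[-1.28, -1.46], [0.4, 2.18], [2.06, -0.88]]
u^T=[[-1.28, 0.40, 2.06], [-1.46, 2.18, -0.88]]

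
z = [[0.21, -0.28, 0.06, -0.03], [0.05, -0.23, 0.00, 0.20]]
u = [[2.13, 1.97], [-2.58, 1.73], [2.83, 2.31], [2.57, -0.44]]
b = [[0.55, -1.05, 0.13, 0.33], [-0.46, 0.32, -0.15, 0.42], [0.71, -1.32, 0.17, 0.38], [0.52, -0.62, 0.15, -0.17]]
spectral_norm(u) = 5.25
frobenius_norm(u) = 6.18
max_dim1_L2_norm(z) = 0.36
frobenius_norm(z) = 0.47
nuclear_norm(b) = 2.86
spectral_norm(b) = 2.17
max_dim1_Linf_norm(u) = 2.83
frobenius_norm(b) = 2.27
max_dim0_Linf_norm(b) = 1.32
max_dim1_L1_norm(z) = 0.58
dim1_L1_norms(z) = [0.58, 0.48]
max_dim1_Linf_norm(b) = 1.32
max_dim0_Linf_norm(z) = 0.28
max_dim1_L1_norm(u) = 5.14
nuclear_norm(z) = 0.63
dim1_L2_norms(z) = [0.36, 0.31]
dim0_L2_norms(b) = [1.14, 1.83, 0.3, 0.68]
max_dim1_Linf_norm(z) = 0.28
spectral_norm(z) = 0.43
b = u @ z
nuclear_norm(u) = 8.51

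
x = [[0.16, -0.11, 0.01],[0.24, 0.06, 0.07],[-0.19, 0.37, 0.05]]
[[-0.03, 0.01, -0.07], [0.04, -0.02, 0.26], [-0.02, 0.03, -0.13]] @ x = [[0.01, -0.02, -0.0], [-0.05, 0.09, 0.01], [0.03, -0.04, -0.0]]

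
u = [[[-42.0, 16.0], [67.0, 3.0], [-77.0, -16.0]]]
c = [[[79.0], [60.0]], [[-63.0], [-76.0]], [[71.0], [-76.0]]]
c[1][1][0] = -76.0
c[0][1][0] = 60.0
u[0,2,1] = -16.0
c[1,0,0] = -63.0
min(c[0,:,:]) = 60.0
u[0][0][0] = -42.0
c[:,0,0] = [79.0, -63.0, 71.0]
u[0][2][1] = -16.0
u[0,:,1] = [16.0, 3.0, -16.0]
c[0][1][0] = 60.0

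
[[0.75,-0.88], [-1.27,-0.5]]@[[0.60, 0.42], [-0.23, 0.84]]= [[0.65, -0.42], [-0.65, -0.95]]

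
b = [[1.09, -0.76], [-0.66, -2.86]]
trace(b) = -1.77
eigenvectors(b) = [[0.99, 0.18], [-0.16, 0.98]]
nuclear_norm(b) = 4.20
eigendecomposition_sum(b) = [[1.18, -0.22], [-0.19, 0.04]] + [[-0.09, -0.54], [-0.47, -2.90]]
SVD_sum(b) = [[-0.09, -0.59], [-0.42, -2.89]] + [[1.18, -0.17], [-0.24, 0.03]]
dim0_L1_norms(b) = [1.75, 3.62]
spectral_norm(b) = 2.99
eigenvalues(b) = [1.21, -2.98]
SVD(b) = [[0.2, 0.98],[0.98, -0.20]] @ diag([2.9851549758984737, 1.212332367739384]) @ [[-0.14, -0.99], [0.99, -0.14]]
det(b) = -3.62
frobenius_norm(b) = 3.22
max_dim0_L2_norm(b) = 2.96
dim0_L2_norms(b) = [1.27, 2.96]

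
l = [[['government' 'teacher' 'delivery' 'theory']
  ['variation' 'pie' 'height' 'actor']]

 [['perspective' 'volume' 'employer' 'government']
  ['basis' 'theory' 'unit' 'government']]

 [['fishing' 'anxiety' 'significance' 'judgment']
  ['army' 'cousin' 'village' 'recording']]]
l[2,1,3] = 'recording'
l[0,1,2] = 'height'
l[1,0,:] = ['perspective', 'volume', 'employer', 'government']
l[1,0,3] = 'government'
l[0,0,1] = 'teacher'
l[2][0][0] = 'fishing'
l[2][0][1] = 'anxiety'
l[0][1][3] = 'actor'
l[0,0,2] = 'delivery'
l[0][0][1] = 'teacher'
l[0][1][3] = 'actor'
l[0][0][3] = 'theory'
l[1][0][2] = 'employer'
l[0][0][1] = 'teacher'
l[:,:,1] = [['teacher', 'pie'], ['volume', 'theory'], ['anxiety', 'cousin']]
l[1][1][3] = 'government'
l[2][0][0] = 'fishing'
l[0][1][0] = 'variation'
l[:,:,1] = [['teacher', 'pie'], ['volume', 'theory'], ['anxiety', 'cousin']]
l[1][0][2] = 'employer'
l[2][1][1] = 'cousin'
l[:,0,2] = ['delivery', 'employer', 'significance']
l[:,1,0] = ['variation', 'basis', 'army']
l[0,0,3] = 'theory'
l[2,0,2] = 'significance'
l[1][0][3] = 'government'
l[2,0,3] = 'judgment'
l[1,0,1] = 'volume'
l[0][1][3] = 'actor'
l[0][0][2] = 'delivery'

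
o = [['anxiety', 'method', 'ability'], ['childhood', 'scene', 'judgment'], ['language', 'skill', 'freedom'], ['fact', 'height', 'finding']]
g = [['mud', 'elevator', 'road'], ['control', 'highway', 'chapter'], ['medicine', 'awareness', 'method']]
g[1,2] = 'chapter'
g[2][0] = 'medicine'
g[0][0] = 'mud'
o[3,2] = 'finding'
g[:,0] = ['mud', 'control', 'medicine']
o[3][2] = 'finding'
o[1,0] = 'childhood'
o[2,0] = 'language'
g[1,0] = 'control'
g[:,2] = ['road', 'chapter', 'method']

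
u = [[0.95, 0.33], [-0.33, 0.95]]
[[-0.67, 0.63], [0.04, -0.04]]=u @ [[-0.64, 0.60], [-0.18, 0.17]]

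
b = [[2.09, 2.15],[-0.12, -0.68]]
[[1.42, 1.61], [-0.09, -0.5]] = b @ [[0.66,0.02], [0.02,0.73]]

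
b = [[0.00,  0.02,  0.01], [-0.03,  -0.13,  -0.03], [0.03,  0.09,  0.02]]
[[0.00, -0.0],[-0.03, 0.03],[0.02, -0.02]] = b @ [[0.1,-0.26],[0.27,-0.17],[-0.33,-0.00]]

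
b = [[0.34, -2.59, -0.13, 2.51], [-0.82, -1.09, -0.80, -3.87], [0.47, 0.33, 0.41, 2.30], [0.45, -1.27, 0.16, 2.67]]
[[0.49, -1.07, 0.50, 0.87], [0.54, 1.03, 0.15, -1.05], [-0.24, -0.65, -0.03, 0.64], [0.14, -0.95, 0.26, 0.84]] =b@[[0.14, -0.05, -0.32, -0.65], [-0.32, 0.02, -0.09, -0.09], [0.30, 0.53, -0.37, 0.36], [-0.14, -0.37, 0.13, 0.36]]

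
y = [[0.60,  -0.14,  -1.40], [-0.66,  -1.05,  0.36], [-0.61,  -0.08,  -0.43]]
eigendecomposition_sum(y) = [[0.87,-0.03,-0.77], [-0.31,0.01,0.28], [-0.32,0.01,0.28]] + [[-0.2,  -0.35,  -0.21], [-0.44,  -0.76,  -0.45], [-0.21,  -0.36,  -0.22]] + [[-0.07, 0.23, -0.42], [0.09, -0.3, 0.54], [-0.08, 0.27, -0.49]]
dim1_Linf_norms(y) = [1.4, 1.05, 0.61]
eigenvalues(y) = [1.16, -1.18, -0.86]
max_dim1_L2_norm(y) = 1.53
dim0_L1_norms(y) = [1.87, 1.27, 2.19]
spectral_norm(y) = 1.68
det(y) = 1.18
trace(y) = -0.88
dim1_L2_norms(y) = [1.53, 1.29, 0.75]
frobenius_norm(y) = 2.14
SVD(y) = [[-0.84, -0.48, -0.25], [0.54, -0.75, -0.37], [-0.01, -0.45, 0.89]] @ diag([1.6818218000472291, 1.1773631475097763, 0.5966501921325187]) @ [[-0.51, -0.27, 0.82], [0.41, 0.76, 0.5], [-0.76, 0.59, -0.28]]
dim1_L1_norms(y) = [2.14, 2.07, 1.12]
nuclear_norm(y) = 3.46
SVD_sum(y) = [[0.72, 0.38, -1.16],[-0.46, -0.24, 0.75],[0.01, 0.01, -0.02]] + [[-0.23,-0.43,-0.28],[-0.36,-0.68,-0.45],[-0.22,-0.40,-0.27]] + [[0.11, -0.09, 0.04], [0.17, -0.13, 0.06], [-0.40, 0.32, -0.15]]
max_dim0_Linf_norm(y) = 1.4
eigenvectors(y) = [[-0.89,0.38,0.50],[0.32,0.83,-0.64],[0.33,0.4,0.59]]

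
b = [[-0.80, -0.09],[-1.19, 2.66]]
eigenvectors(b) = [[-0.95, 0.03], [-0.32, -1.00]]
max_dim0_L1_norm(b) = 2.75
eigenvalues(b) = [-0.83, 2.69]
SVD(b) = [[0.09,1.00],[1.00,-0.09]] @ diag([2.9250495383461184, 0.7641238107932252]) @ [[-0.43, 0.90], [-0.9, -0.43]]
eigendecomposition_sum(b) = [[-0.82, -0.02], [-0.28, -0.01]] + [[0.02, -0.07], [-0.91, 2.67]]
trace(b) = 1.86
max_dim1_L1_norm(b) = 3.85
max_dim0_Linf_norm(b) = 2.66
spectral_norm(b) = 2.93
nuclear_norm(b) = 3.69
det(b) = -2.24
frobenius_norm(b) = 3.02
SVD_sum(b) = [[-0.11, 0.24], [-1.25, 2.63]] + [[-0.69, -0.33], [0.06, 0.03]]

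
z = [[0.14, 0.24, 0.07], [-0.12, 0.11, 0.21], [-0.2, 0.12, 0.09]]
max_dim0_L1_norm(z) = 0.47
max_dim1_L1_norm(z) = 0.45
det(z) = -0.01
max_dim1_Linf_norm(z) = 0.24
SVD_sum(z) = [[-0.06, 0.10, 0.09], [-0.10, 0.17, 0.16], [-0.09, 0.15, 0.13]] + [[0.2, 0.13, -0.01],[-0.04, -0.03, 0.00],[-0.09, -0.06, 0.01]] + [[-0.01, 0.01, -0.01], [0.02, -0.03, 0.05], [-0.02, 0.03, -0.05]]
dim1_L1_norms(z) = [0.45, 0.44, 0.41]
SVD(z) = [[0.41, -0.9, 0.16], [0.69, 0.19, -0.70], [0.59, 0.40, 0.70]] @ diag([0.36476713871606176, 0.2714856606533179, 0.09187203368016171]) @ [[-0.39, 0.68, 0.62], [-0.84, -0.54, 0.05], [-0.37, 0.51, -0.78]]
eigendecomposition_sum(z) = [[(0.07+0.13j), (0.11-0.05j), 0.05-0.10j], [(-0.07+0.09j), 0.07+0.06j, 0.09+0.00j], [(-0.09+0.05j), 0.04+0.08j, 0.07+0.04j]] + [[0.07-0.13j, 0.11+0.05j, 0.05+0.10j], [(-0.07-0.09j), (0.07-0.06j), (0.09-0j)], [(-0.09-0.05j), 0.04-0.08j, 0.07-0.04j]] + [[(-0.01+0j), (0.02-0j), (-0.02-0j)], [(0.01-0j), -0.04+0.00j, 0.04+0.00j], [-0.02+0.00j, 0.05-0.00j, -0.05-0.00j]]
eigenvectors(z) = [[(0.69+0j),(0.69-0j),(0.35+0j)], [0.22+0.49j,0.22-0.49j,-0.56+0.00j], [-0.01+0.49j,-0.01-0.49j,0.75+0.00j]]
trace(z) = 0.34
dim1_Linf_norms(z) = [0.24, 0.21, 0.2]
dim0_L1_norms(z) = [0.46, 0.47, 0.37]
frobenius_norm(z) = 0.46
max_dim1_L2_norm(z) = 0.29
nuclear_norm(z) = 0.73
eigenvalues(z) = [(0.22+0.22j), (0.22-0.22j), (-0.09+0j)]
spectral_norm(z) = 0.36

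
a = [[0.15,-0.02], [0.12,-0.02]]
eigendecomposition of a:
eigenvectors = [[0.79, 0.13], [0.61, 0.99]]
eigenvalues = [0.13, -0.0]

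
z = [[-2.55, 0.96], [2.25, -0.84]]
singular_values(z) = [3.63, 0.0]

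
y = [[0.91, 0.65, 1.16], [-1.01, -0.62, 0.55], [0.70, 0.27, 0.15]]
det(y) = 0.316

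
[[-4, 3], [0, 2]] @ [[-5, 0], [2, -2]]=[[26, -6], [4, -4]]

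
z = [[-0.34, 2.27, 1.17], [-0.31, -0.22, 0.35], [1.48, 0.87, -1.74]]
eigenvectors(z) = [[(0.31+0j), 0.80+0.00j, (0.8-0j)], [0.19+0.00j, (-0.16+0.01j), -0.16-0.01j], [-0.93+0.00j, 0.58-0.00j, 0.58+0.00j]]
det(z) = -0.01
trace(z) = -2.30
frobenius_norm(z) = 3.59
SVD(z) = [[-0.82, 0.58, 0.02], [-0.11, -0.18, 0.98], [0.57, 0.80, 0.21]] @ diag([2.6513094099876136, 2.4186475721789447, 0.0015277774801168984]) @ [[0.43,  -0.51,  -0.75], [0.43,  0.84,  -0.32], [-0.79,  0.18,  -0.58]]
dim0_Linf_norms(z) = [1.48, 2.27, 1.74]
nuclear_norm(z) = 5.07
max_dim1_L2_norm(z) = 2.58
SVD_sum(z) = [[-0.94, 1.1, 1.62], [-0.12, 0.14, 0.21], [0.65, -0.76, -1.12]] + [[0.60, 1.17, -0.45], [-0.19, -0.36, 0.14], [0.83, 1.63, -0.62]] + [[-0.00, 0.0, -0.00], [-0.0, 0.0, -0.0], [-0.00, 0.0, -0.0]]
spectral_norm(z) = 2.65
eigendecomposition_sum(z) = [[-0.47-0.00j, (0.21-0j), (0.7-0j)], [-0.29-0.00j, (0.13-0j), 0.43-0.00j], [(1.39+0j), -0.61+0.00j, -2.08+0.00j]] + [[(0.06-0.09j), (1.03-2.67j), 0.23-0.58j], [(-0.01+0.02j), -0.17+0.54j, (-0.04+0.12j)], [(0.05-0.07j), 0.74-1.94j, 0.17-0.42j]] + [[(0.06+0.09j), (1.03+2.67j), (0.23+0.58j)], [(-0.01-0.02j), -0.17-0.54j, (-0.04-0.12j)], [(0.05+0.07j), (0.74+1.94j), (0.17+0.42j)]]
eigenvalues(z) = [(-2.42+0j), (0.06+0.02j), (0.06-0.02j)]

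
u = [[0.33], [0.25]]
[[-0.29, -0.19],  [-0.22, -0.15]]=u@[[-0.87, -0.59]]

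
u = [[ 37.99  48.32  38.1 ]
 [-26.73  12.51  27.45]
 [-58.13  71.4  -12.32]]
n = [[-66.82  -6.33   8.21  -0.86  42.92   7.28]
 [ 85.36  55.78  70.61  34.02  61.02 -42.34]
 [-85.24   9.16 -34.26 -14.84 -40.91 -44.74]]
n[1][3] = 34.02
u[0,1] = 48.32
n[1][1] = 55.78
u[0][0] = 37.99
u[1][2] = 27.45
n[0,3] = -0.86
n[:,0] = [-66.82, 85.36, -85.24]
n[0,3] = -0.86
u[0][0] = 37.99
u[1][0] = -26.73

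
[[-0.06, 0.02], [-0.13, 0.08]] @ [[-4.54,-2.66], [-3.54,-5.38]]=[[0.20, 0.05], [0.31, -0.08]]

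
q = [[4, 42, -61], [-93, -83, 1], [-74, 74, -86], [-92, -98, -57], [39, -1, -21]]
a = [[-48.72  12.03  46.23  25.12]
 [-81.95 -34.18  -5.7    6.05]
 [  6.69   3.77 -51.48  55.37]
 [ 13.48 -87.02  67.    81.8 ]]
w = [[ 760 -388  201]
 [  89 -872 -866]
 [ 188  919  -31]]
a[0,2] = 46.23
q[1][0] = -93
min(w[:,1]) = -872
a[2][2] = -51.48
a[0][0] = -48.72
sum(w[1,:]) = -1649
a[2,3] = 55.37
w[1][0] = 89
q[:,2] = [-61, 1, -86, -57, -21]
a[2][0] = 6.69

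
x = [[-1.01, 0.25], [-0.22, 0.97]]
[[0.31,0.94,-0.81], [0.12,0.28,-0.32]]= x@[[-0.29, -0.91, 0.76], [0.06, 0.08, -0.16]]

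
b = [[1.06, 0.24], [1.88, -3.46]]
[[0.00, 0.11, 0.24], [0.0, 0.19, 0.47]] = b @[[-0.0, 0.1, 0.23], [0.0, -0.00, -0.01]]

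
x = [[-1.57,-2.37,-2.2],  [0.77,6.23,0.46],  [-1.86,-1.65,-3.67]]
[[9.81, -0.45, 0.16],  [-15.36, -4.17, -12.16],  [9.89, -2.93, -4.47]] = x @[[-1.95,-0.82,0.21], [-2.17,-0.68,-2.13], [-0.73,1.52,2.07]]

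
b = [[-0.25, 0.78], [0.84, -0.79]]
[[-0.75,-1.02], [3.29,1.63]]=b @ [[4.31, 1.02], [0.42, -0.98]]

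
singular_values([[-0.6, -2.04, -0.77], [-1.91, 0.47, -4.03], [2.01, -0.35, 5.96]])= [7.76, 2.11, 0.45]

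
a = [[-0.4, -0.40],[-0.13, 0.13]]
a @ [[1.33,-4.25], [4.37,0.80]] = [[-2.28,1.38], [0.4,0.66]]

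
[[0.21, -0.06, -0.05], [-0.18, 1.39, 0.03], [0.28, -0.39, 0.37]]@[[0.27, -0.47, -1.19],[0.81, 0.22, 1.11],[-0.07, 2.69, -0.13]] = [[0.01, -0.25, -0.31], [1.08, 0.47, 1.75], [-0.27, 0.78, -0.81]]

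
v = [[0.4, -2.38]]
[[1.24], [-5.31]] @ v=[[0.50, -2.95], [-2.12, 12.64]]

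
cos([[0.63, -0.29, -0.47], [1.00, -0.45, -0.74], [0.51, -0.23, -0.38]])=[[1.07, -0.03, -0.05], [0.10, 0.96, -0.07], [0.05, -0.02, 0.96]]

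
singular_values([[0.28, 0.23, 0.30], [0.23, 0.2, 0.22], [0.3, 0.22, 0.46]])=[0.84, 0.1, 0.0]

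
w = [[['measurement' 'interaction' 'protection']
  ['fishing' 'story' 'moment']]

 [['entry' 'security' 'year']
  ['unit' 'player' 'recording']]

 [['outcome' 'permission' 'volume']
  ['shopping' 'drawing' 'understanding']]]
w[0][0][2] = 'protection'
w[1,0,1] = 'security'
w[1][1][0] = 'unit'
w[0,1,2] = 'moment'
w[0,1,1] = 'story'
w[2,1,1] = 'drawing'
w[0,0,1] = 'interaction'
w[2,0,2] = 'volume'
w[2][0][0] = 'outcome'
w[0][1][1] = 'story'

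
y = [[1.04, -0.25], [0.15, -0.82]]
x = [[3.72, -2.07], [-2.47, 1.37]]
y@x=[[4.49,-2.5], [2.58,-1.43]]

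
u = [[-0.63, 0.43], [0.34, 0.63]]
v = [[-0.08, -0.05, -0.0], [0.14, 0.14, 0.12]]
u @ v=[[0.11, 0.09, 0.05], [0.06, 0.07, 0.08]]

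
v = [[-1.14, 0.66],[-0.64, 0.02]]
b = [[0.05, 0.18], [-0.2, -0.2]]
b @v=[[-0.17,0.04], [0.36,-0.14]]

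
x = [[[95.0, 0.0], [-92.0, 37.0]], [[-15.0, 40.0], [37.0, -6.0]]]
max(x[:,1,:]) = 37.0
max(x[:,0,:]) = 95.0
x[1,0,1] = 40.0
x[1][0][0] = -15.0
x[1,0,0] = -15.0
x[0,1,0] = -92.0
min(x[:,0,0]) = -15.0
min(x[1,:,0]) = -15.0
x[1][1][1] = -6.0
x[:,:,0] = [[95.0, -92.0], [-15.0, 37.0]]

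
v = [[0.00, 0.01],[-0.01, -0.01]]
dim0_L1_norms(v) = [0.01, 0.02]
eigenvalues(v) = [(-0+0.01j), (-0-0.01j)]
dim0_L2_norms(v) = [0.01, 0.01]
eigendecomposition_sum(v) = [[-0.00+0.01j,0j], [-0.01-0.00j,(-0+0j)]] + [[-0.00-0.01j, 0.00-0.00j], [(-0.01+0j), (-0-0j)]]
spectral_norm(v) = 0.02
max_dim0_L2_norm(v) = 0.01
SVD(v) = [[-0.53, 0.85], [0.85, 0.53]] @ diag([0.016180339887498948, 0.0061803398874989484]) @ [[-0.53, -0.85], [-0.85, 0.53]]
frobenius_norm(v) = 0.02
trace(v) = -0.01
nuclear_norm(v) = 0.02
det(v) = 0.00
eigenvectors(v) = [[(0.71+0j), (0.71-0j)],[(-0.35+0.61j), (-0.35-0.61j)]]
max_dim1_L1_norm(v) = 0.02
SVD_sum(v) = [[0.00, 0.01],[-0.01, -0.01]] + [[-0.0, 0.00],[-0.0, 0.00]]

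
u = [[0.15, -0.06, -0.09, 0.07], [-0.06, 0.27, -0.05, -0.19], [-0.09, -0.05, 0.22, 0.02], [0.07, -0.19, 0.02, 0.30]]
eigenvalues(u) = [0.5, 0.28, 0.06, 0.09]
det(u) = 0.00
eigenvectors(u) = [[-0.23,0.54,-0.76,-0.29], [0.66,0.11,-0.36,0.65], [-0.09,-0.84,-0.54,-0.06], [-0.71,0.04,-0.02,0.70]]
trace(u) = 0.94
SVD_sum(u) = [[0.03,-0.08,0.01,0.08], [-0.08,0.22,-0.03,-0.24], [0.01,-0.03,0.0,0.03], [0.08,-0.24,0.03,0.25]] + [[0.08, 0.02, -0.13, 0.01], [0.02, 0.0, -0.03, 0.0], [-0.13, -0.03, 0.20, -0.01], [0.01, 0.0, -0.01, 0.0]] + [[0.01,-0.02,0.0,-0.02], [-0.02,0.04,-0.00,0.04], [0.00,-0.00,0.00,-0.00], [-0.02,0.04,-0.00,0.05]] + [[0.03,0.02,0.02,0.00], [0.02,0.01,0.01,0.00], [0.02,0.01,0.02,0.00], [0.00,0.00,0.00,0.00]]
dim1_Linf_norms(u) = [0.15, 0.27, 0.22, 0.3]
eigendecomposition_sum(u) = [[0.03, -0.08, 0.01, 0.08], [-0.08, 0.22, -0.03, -0.24], [0.01, -0.03, 0.00, 0.03], [0.08, -0.24, 0.03, 0.25]] + [[0.08, 0.02, -0.13, 0.01], [0.02, 0.0, -0.03, 0.0], [-0.13, -0.03, 0.20, -0.01], [0.01, 0.00, -0.01, 0.00]] + [[0.03, 0.02, 0.02, 0.00],[0.02, 0.01, 0.01, 0.00],[0.02, 0.01, 0.02, 0.00],[0.0, 0.0, 0.00, 0.0]] + [[0.01,-0.02,0.0,-0.02], [-0.02,0.04,-0.00,0.04], [0.0,-0.0,0.0,-0.0], [-0.02,0.04,-0.0,0.05]]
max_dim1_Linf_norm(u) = 0.3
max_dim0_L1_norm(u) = 0.58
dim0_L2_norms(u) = [0.2, 0.34, 0.24, 0.36]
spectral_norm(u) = 0.50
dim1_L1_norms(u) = [0.37, 0.57, 0.38, 0.58]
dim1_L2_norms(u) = [0.2, 0.34, 0.24, 0.36]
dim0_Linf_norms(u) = [0.15, 0.27, 0.22, 0.3]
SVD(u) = [[-0.23,-0.54,0.29,-0.76], [0.66,-0.11,-0.65,-0.36], [-0.09,0.84,0.06,-0.54], [-0.71,-0.04,-0.7,-0.02]] @ diag([0.5021280656661775, 0.2834025966233324, 0.09484128339548184, 0.05962805431500821]) @ [[-0.23,0.66,-0.09,-0.71], [-0.54,-0.11,0.84,-0.04], [0.29,-0.65,0.06,-0.70], [-0.76,-0.36,-0.54,-0.02]]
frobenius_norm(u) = 0.59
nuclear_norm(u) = 0.94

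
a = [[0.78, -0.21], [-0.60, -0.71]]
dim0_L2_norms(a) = [0.98, 0.74]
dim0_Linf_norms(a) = [0.78, 0.71]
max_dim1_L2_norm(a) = 0.93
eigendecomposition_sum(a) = [[0.82, -0.11], [-0.31, 0.04]] + [[-0.04, -0.1], [-0.29, -0.75]]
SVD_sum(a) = [[0.55, 0.27], [-0.76, -0.37]] + [[0.23, -0.48], [0.16, -0.34]]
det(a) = -0.68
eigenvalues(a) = [0.86, -0.79]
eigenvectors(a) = [[0.93,0.13], [-0.36,0.99]]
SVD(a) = [[-0.59, 0.81], [0.81, 0.59]] @ diag([1.0460842873411886, 0.6498520322180099]) @ [[-0.9, -0.43], [0.43, -0.90]]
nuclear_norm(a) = 1.70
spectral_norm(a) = 1.05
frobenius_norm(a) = 1.23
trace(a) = 0.07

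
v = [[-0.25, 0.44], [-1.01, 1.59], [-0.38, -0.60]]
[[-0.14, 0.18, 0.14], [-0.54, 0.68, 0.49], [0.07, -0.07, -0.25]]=v@ [[0.17, -0.25, 0.08], [-0.23, 0.27, 0.36]]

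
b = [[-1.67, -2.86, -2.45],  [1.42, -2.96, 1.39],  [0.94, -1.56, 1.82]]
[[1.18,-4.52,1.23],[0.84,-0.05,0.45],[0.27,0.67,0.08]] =b @ [[0.09,  0.86,  -0.10], [-0.32,  0.66,  -0.26], [-0.17,  0.49,  -0.13]]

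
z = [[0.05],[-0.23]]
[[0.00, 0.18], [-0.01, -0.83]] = z @[[0.06, 3.6]]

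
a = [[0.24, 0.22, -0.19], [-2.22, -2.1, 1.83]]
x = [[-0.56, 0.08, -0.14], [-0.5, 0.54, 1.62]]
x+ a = [[-0.32, 0.3, -0.33], [-2.72, -1.56, 3.45]]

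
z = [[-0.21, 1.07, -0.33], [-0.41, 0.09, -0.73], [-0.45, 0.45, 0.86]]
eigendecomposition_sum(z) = [[-0.21+0.30j, (0.54+0.08j), (0.11+0.26j)], [(-0.28-0.1j), 0.05+0.44j, -0.18+0.14j], [-0.08+0.12j, (0.21+0.02j), (0.05+0.1j)]] + [[(-0.21-0.3j), (0.54-0.08j), (0.11-0.26j)], [(-0.28+0.1j), (0.05-0.44j), (-0.18-0.14j)], [-0.08-0.12j, 0.21-0.02j, 0.05-0.10j]] + [[(0.22-0j), (-0.02+0j), (-0.55+0j)], [0.15-0.00j, -0.01+0.00j, (-0.37+0j)], [-0.30+0.00j, 0.02-0.00j, 0.76-0.00j]]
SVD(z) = [[0.89, -0.16, 0.43], [0.27, -0.58, -0.77], [0.37, 0.80, -0.47]] @ diag([1.2445572185256244, 1.1743572310904484, 0.4728238822239581]) @ [[-0.37, 0.92, -0.13],[-0.07, 0.11, 0.99],[0.92, 0.38, 0.03]]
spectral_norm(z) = 1.24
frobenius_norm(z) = 1.78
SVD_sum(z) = [[-0.41,  1.01,  -0.15], [-0.12,  0.31,  -0.04], [-0.17,  0.43,  -0.06]] + [[0.01, -0.02, -0.19], [0.05, -0.08, -0.68], [-0.07, 0.11, 0.93]] + [[0.19,0.08,0.01],[-0.34,-0.14,-0.01],[-0.21,-0.08,-0.01]]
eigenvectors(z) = [[-0.75+0.00j, (-0.75-0j), -0.55+0.00j], [(-0.16-0.58j), -0.16+0.58j, (-0.37+0j)], [-0.29+0.02j, (-0.29-0.02j), 0.75+0.00j]]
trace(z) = 0.74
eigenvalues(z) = [(-0.11+0.84j), (-0.11-0.84j), (0.97+0j)]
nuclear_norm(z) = 2.89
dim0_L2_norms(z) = [0.64, 1.16, 1.18]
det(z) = 0.69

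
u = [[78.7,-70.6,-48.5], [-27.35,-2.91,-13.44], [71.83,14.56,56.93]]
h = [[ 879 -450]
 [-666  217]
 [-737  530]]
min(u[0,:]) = -70.6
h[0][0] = 879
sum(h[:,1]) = 297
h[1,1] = 217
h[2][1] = 530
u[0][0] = 78.7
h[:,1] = [-450, 217, 530]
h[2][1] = 530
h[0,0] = 879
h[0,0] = 879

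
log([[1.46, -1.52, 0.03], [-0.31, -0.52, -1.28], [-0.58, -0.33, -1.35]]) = [[(0.87+0.19j), (-2.8+0.41j), 2.71+0.89j], [0.46+0.43j, (-2.15+0.93j), (2.61+2.02j)], [(-0.26+0.43j), (1.9+0.93j), -1.13+2.02j]]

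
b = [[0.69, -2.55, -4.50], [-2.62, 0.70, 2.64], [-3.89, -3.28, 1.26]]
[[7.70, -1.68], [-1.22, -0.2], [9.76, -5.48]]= b @ [[-0.62, -0.00], [-2.41, 1.49], [-0.44, -0.47]]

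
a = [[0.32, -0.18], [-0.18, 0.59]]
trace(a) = 0.91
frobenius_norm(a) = 0.72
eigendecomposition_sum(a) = [[0.18, 0.09],[0.09, 0.05]] + [[0.14, -0.27],[-0.27, 0.54]]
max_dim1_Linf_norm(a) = 0.59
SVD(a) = [[-0.45, 0.89],[0.89, 0.45]] @ diag([0.6799999999999999, 0.23]) @ [[-0.45, 0.89], [0.89, 0.45]]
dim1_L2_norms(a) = [0.37, 0.62]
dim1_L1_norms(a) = [0.5, 0.77]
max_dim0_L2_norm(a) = 0.62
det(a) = 0.16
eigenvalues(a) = [0.23, 0.68]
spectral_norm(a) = 0.68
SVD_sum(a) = [[0.14, -0.27], [-0.27, 0.54]] + [[0.18, 0.09],[0.09, 0.05]]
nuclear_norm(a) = 0.91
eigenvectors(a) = [[-0.89, 0.45], [-0.45, -0.89]]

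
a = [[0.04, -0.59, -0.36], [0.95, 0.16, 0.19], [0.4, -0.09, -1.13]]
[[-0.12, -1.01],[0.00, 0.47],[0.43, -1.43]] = a@[[0.01, 0.09], [0.45, 0.98], [-0.41, 1.22]]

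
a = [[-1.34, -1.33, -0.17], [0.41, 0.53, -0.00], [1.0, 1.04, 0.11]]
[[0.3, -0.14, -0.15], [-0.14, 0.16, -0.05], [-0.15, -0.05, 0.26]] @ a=[[-0.61, -0.63, -0.07],[0.20, 0.22, 0.02],[0.44, 0.44, 0.05]]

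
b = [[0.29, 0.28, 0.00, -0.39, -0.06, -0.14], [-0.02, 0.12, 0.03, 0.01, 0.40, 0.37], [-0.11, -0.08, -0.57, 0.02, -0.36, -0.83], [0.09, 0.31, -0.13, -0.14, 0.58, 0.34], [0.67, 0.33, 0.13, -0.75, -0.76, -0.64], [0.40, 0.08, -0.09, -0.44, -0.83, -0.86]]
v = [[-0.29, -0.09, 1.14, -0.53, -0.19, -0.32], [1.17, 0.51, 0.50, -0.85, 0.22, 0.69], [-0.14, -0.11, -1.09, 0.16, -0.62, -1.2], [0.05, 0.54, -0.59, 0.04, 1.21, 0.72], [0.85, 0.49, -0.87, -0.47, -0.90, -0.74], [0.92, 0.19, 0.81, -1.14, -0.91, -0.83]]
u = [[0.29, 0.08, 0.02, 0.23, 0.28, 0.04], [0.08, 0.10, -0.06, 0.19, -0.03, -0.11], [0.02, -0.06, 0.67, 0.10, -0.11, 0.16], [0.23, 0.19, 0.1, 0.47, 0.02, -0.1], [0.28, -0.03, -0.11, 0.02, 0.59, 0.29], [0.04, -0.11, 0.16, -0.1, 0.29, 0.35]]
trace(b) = -1.92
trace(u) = 2.47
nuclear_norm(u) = 2.47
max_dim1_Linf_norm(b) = 0.86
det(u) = 0.00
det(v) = 0.09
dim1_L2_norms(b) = [0.58, 0.56, 1.08, 0.77, 1.46, 1.34]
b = u @ v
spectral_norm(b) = 2.18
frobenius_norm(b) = 2.52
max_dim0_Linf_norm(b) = 0.86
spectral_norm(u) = 0.91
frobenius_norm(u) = 1.38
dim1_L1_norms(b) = [1.16, 0.95, 1.97, 1.59, 3.28, 2.7]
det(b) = 0.00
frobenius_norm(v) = 4.28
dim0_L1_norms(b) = [1.58, 1.2, 0.95, 1.75, 2.99, 3.18]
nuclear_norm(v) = 8.14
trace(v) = -2.56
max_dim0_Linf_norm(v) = 1.21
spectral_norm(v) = 2.84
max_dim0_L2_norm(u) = 0.72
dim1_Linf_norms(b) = [0.39, 0.4, 0.83, 0.58, 0.76, 0.86]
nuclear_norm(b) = 3.95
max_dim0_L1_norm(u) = 1.32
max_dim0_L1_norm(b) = 3.18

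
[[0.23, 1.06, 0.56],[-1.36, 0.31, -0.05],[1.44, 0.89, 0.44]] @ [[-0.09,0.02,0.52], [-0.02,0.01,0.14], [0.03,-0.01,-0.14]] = [[-0.03, 0.01, 0.19], [0.11, -0.02, -0.66], [-0.13, 0.03, 0.81]]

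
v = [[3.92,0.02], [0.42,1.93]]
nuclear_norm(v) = 5.86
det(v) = 7.56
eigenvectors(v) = [[0.98, -0.01],[0.21, 1.0]]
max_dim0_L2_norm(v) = 3.94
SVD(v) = [[-0.99,-0.14],[-0.14,0.99]] @ diag([3.9508610363751133, 1.912798230669656]) @ [[-1.00, -0.07], [-0.07, 1.00]]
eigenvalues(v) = [3.92, 1.93]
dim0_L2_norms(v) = [3.94, 1.93]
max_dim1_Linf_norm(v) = 3.92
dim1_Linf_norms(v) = [3.92, 1.93]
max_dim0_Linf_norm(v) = 3.92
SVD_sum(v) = [[3.90,0.29], [0.56,0.04]] + [[0.02,-0.27], [-0.14,1.89]]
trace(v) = 5.85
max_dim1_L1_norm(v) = 3.94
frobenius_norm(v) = 4.39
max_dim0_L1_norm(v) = 4.34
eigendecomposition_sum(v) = [[3.92, 0.04], [0.82, 0.01]] + [[0.00, -0.02], [-0.4, 1.92]]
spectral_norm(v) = 3.95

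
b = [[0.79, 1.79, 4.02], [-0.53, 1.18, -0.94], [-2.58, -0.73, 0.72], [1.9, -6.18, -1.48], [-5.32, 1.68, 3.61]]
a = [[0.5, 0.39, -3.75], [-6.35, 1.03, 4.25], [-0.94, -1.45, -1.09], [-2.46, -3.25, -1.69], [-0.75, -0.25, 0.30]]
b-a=[[0.29, 1.4, 7.77], [5.82, 0.15, -5.19], [-1.64, 0.72, 1.81], [4.36, -2.93, 0.21], [-4.57, 1.93, 3.31]]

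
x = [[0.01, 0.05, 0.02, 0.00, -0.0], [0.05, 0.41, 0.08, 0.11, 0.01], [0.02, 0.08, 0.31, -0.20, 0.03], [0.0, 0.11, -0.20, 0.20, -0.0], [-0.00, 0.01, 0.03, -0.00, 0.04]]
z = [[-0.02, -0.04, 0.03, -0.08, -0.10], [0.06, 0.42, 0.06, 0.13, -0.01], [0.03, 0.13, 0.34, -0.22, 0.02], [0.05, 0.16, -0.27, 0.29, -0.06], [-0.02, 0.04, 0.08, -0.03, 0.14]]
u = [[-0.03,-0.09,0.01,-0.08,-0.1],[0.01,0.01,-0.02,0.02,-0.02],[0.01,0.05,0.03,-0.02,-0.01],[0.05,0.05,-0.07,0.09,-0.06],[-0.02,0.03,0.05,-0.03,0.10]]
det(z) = 0.00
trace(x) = 0.97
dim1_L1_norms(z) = [0.27, 0.68, 0.74, 0.83, 0.31]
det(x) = -0.00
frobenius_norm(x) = 0.66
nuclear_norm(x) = 0.98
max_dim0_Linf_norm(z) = 0.42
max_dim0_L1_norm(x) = 0.66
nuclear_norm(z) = 1.30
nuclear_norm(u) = 0.42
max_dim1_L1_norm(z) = 0.83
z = x + u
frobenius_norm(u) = 0.26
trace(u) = 0.20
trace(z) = 1.17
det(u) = 0.00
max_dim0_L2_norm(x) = 0.43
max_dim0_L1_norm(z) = 0.79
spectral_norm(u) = 0.18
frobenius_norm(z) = 0.79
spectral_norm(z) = 0.59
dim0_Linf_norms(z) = [0.06, 0.42, 0.34, 0.29, 0.14]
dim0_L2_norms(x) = [0.05, 0.43, 0.38, 0.3, 0.05]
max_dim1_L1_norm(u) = 0.32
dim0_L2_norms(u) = [0.06, 0.12, 0.09, 0.13, 0.16]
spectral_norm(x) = 0.46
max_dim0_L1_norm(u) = 0.29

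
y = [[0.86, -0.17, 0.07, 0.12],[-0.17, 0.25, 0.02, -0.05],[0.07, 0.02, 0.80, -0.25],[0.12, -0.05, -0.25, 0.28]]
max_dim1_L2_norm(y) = 0.89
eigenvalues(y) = [0.93, 0.9, 0.2, 0.15]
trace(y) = 2.19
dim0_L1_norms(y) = [1.22, 0.49, 1.14, 0.7]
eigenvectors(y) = [[0.91, -0.27, 0.26, -0.17], [-0.22, 0.13, 0.96, 0.1], [0.34, 0.86, -0.08, 0.37], [0.05, -0.41, -0.03, 0.91]]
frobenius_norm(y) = 1.32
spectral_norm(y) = 0.93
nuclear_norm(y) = 2.19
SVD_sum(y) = [[0.78, -0.19, 0.29, 0.04], [-0.19, 0.05, -0.07, -0.01], [0.29, -0.07, 0.11, 0.02], [0.04, -0.01, 0.02, 0.00]] + [[0.07, -0.03, -0.21, 0.10], [-0.03, 0.01, 0.10, -0.05], [-0.21, 0.10, 0.67, -0.32], [0.10, -0.05, -0.32, 0.15]] + [[0.01, 0.05, -0.00, -0.0], [0.05, 0.19, -0.01, -0.01], [-0.00, -0.01, 0.00, 0.0], [-0.00, -0.01, 0.00, 0.00]] + [[0.00, -0.0, -0.01, -0.02], [-0.00, 0.00, 0.01, 0.01], [-0.01, 0.01, 0.02, 0.05], [-0.02, 0.01, 0.05, 0.13]]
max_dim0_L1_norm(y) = 1.22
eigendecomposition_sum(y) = [[0.78, -0.19, 0.29, 0.04], [-0.19, 0.05, -0.07, -0.01], [0.29, -0.07, 0.11, 0.02], [0.04, -0.01, 0.02, 0.0]] + [[0.07,-0.03,-0.21,0.1], [-0.03,0.01,0.1,-0.05], [-0.21,0.1,0.67,-0.32], [0.10,-0.05,-0.32,0.15]] + [[0.01, 0.05, -0.0, -0.0], [0.05, 0.19, -0.01, -0.01], [-0.00, -0.01, 0.00, 0.00], [-0.00, -0.01, 0.0, 0.0]] + [[0.00, -0.0, -0.01, -0.02], [-0.00, 0.00, 0.01, 0.01], [-0.01, 0.01, 0.02, 0.05], [-0.02, 0.01, 0.05, 0.13]]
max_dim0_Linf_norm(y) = 0.86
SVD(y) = [[-0.91, -0.27, -0.26, -0.17],[0.22, 0.13, -0.96, 0.1],[-0.34, 0.86, 0.08, 0.37],[-0.05, -0.41, 0.03, 0.91]] @ diag([0.9344138510122707, 0.9000145031290772, 0.20356422012953895, 0.15200742572911388]) @ [[-0.91, 0.22, -0.34, -0.05], [-0.27, 0.13, 0.86, -0.41], [-0.26, -0.96, 0.08, 0.03], [-0.17, 0.1, 0.37, 0.91]]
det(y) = 0.03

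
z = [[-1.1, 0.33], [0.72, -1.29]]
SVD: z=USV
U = [[-0.58,0.82],  [0.82,0.58]]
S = [1.74, 0.68]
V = [[0.7, -0.71], [-0.71, -0.70]]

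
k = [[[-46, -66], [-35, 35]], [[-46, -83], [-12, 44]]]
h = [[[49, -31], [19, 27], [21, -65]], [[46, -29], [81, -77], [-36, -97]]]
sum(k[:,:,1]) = -70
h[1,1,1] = -77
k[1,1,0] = -12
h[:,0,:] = [[49, -31], [46, -29]]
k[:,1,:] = [[-35, 35], [-12, 44]]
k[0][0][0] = -46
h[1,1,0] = 81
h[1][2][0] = -36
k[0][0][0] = -46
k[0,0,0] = -46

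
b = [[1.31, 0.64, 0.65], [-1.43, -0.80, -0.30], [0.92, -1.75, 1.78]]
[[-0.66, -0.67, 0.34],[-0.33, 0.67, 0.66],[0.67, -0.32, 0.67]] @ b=[[0.41, -0.48, 0.38],[-0.78, -1.9, 0.76],[1.95, -0.49, 1.72]]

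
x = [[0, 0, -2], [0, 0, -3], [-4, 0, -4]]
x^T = [[0, 0, -4], [0, 0, 0], [-2, -3, -4]]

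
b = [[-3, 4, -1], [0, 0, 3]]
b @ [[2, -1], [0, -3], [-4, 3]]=[[-2, -12], [-12, 9]]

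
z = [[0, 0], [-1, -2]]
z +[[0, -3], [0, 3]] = [[0, -3], [-1, 1]]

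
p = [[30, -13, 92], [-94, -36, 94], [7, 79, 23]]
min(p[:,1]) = -36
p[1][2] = 94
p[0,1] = -13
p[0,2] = 92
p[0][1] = -13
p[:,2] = [92, 94, 23]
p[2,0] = 7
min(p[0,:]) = -13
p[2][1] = 79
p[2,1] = 79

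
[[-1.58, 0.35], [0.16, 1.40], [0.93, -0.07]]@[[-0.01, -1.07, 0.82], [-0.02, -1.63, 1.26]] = [[0.01, 1.12, -0.85], [-0.03, -2.45, 1.9], [-0.01, -0.88, 0.67]]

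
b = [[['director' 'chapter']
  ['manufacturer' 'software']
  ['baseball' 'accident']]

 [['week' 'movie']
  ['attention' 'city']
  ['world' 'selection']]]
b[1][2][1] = 'selection'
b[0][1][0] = 'manufacturer'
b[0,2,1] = 'accident'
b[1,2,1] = 'selection'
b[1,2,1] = 'selection'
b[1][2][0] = 'world'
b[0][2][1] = 'accident'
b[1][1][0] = 'attention'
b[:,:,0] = [['director', 'manufacturer', 'baseball'], ['week', 'attention', 'world']]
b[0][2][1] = 'accident'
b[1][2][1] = 'selection'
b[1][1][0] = 'attention'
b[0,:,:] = [['director', 'chapter'], ['manufacturer', 'software'], ['baseball', 'accident']]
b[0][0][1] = 'chapter'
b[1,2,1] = 'selection'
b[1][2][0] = 'world'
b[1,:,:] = [['week', 'movie'], ['attention', 'city'], ['world', 'selection']]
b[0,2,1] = 'accident'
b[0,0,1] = 'chapter'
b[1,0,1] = 'movie'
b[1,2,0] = 'world'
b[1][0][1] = 'movie'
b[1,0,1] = 'movie'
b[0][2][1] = 'accident'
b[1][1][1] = 'city'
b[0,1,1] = 'software'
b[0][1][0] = 'manufacturer'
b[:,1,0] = ['manufacturer', 'attention']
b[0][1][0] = 'manufacturer'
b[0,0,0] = 'director'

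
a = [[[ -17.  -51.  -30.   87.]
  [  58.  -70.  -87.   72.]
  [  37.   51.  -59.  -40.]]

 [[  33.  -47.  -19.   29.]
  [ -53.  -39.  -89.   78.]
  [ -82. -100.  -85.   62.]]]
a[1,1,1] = -39.0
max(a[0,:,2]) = -30.0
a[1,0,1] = -47.0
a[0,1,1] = -70.0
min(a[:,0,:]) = -51.0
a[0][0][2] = -30.0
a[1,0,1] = -47.0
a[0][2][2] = -59.0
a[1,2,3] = 62.0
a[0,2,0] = 37.0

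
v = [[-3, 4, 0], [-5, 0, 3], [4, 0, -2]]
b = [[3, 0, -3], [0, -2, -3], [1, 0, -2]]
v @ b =[[-9, -8, -3], [-12, 0, 9], [10, 0, -8]]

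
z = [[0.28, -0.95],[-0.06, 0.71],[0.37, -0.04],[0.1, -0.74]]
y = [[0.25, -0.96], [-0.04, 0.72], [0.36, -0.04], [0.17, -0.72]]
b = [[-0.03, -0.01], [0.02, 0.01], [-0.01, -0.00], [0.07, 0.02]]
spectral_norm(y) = 1.43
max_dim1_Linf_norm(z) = 0.95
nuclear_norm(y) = 1.80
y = b + z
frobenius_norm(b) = 0.08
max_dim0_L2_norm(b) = 0.08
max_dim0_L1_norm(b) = 0.13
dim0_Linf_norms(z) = [0.37, 0.95]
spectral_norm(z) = 1.43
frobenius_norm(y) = 1.48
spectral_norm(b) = 0.08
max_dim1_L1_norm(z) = 1.23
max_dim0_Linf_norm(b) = 0.07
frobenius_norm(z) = 1.48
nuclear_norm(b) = 0.09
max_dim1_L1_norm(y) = 1.21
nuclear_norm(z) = 1.81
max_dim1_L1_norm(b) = 0.09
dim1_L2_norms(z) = [0.99, 0.71, 0.37, 0.75]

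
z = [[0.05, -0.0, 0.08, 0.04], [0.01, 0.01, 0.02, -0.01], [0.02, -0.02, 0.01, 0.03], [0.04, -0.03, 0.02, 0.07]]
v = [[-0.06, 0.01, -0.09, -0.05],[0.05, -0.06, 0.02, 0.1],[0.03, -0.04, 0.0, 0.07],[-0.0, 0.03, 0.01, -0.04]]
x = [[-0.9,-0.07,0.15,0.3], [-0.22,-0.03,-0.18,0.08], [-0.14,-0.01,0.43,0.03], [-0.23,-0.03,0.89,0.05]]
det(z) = -0.00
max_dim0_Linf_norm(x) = 0.9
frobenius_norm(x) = 1.44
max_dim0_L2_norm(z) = 0.09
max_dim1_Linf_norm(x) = 0.9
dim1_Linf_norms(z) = [0.08, 0.02, 0.03, 0.07]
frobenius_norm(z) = 0.14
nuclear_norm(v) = 0.28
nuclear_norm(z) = 0.20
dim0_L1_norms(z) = [0.12, 0.06, 0.13, 0.15]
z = x @ v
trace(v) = -0.16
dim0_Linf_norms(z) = [0.05, 0.03, 0.08, 0.07]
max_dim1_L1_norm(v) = 0.23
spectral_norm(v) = 0.18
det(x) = 0.00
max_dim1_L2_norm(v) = 0.13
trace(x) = -0.45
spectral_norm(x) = 1.19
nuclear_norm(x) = 2.02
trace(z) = 0.14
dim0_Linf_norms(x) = [0.9, 0.07, 0.89, 0.3]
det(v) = 0.00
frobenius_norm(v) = 0.20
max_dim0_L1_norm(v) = 0.26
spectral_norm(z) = 0.13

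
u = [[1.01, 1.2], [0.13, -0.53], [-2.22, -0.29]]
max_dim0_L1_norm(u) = 3.36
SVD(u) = [[-0.53, 0.72], [0.02, -0.51], [0.85, 0.47]] @ diag([2.5743943491250616, 1.0690620820106513]) @ [[-0.94, -0.35],  [-0.35, 0.94]]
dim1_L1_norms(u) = [2.21, 0.66, 2.51]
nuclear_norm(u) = 3.64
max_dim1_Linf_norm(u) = 2.22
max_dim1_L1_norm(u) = 2.51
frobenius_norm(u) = 2.79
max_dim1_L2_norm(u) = 2.24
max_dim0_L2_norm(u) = 2.44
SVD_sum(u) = [[1.28, 0.47], [-0.06, -0.02], [-2.05, -0.76]] + [[-0.27, 0.73], [0.19, -0.51], [-0.17, 0.47]]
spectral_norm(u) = 2.57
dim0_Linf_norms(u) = [2.22, 1.2]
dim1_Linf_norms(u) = [1.2, 0.53, 2.22]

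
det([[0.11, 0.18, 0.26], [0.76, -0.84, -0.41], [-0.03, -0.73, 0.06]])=-0.195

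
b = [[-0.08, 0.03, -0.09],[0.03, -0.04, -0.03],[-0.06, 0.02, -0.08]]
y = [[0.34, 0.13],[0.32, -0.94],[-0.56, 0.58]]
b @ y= [[0.03, -0.09], [0.01, 0.02], [0.03, -0.07]]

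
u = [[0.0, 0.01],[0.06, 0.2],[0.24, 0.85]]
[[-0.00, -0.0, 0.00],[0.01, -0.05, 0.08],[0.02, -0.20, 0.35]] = u @[[0.27, -0.02, 0.05],  [-0.05, -0.23, 0.4]]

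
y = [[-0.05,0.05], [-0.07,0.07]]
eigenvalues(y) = [0.0, 0.02]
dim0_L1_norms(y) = [0.12, 0.12]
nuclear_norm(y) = 0.12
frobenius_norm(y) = 0.12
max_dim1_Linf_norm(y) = 0.07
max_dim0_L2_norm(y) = 0.09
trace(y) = 0.02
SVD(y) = [[-0.58, -0.81], [-0.81, 0.58]] @ diag([0.12165525060596442, 2.6215362700796257e-18]) @ [[0.71,-0.71], [0.71,0.71]]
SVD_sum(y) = [[-0.05, 0.05], [-0.07, 0.07]] + [[-0.0,-0.0], [0.00,0.00]]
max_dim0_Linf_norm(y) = 0.07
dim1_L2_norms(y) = [0.07, 0.1]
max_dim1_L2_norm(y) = 0.1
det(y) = -0.00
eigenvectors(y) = [[-0.71, -0.58], [-0.71, -0.81]]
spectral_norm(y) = 0.12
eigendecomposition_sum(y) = [[0.00,-0.00], [0.0,-0.0]] + [[-0.05, 0.05], [-0.07, 0.07]]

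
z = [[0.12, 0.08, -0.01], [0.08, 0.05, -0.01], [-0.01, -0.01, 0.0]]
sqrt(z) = [[(0.29+0.01j), 0.18-0.02j, -0.02-0.02j], [0.18-0.02j, (0.13+0.03j), -0.03+0.03j], [-0.02-0.02j, -0.03+0.03j, 0.02+0.03j]]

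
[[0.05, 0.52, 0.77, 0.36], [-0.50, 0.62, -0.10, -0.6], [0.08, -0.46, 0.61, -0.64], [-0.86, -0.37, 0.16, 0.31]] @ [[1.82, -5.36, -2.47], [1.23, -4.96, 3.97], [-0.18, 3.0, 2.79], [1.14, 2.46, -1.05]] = [[1.0, 0.35, 3.71], [-0.81, -2.17, 4.05], [-1.26, 2.11, 0.35], [-1.70, 7.69, 0.78]]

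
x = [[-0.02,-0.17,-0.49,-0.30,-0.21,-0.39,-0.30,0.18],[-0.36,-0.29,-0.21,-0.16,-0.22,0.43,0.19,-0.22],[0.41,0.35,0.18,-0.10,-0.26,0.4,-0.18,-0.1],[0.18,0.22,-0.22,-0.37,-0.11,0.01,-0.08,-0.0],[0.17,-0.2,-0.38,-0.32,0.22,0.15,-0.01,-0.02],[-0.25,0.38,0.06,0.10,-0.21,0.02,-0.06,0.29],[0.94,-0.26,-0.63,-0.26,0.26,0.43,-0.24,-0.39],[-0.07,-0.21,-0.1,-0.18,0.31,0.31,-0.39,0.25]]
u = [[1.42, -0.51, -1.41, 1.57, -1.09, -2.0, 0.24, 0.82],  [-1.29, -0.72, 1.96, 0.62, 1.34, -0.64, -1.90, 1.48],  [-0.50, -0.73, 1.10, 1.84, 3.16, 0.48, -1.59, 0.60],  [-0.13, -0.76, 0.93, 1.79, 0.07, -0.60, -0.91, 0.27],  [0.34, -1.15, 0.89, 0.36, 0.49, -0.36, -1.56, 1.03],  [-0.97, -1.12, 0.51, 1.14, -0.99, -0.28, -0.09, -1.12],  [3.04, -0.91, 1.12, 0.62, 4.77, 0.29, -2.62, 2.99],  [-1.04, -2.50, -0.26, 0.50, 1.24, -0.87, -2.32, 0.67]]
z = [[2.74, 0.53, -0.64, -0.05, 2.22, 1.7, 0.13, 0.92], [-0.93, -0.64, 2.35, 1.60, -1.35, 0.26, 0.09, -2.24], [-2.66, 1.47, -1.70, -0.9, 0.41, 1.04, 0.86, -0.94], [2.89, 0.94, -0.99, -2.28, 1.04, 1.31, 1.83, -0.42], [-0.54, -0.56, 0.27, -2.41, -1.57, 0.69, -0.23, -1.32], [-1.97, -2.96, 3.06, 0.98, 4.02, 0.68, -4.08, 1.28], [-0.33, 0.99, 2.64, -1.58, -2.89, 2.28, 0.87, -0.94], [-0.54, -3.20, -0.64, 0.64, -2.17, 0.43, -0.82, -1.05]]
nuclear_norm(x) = 5.38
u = x @ z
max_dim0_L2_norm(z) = 6.3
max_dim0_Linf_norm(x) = 0.94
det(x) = -0.00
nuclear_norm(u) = 23.63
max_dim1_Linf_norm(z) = 4.08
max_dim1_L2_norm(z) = 7.61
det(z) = 9087.08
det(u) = -22.19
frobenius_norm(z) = 13.55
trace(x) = -0.25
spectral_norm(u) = 9.02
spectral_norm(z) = 8.41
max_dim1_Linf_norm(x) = 0.94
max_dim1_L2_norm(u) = 7.1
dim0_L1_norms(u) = [8.73, 8.4, 8.18, 8.44, 13.15, 5.52, 11.23, 8.98]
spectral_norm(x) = 1.60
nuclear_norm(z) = 32.71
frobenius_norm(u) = 11.40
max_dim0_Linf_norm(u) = 4.77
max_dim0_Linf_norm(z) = 4.08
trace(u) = 1.85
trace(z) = -2.95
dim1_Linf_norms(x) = [0.49, 0.43, 0.41, 0.37, 0.38, 0.38, 0.94, 0.39]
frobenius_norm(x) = 2.30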